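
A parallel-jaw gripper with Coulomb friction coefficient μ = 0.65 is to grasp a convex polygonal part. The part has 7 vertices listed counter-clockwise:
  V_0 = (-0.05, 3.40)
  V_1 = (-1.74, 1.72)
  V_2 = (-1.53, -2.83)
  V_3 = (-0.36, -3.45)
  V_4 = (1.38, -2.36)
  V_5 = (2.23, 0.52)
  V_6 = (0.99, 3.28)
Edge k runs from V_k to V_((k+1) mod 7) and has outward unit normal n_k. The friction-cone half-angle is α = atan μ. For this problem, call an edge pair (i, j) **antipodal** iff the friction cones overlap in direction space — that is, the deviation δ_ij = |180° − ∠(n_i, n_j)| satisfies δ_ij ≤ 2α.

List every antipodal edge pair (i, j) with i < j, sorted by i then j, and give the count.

α = atan 0.65 = 33.02°;  2α = 66.05°
n_0 = (-0.7050, +0.7092)
n_1 = (-0.9989, -0.0461)
n_2 = (-0.4682, -0.8836)
n_3 = (+0.5309, -0.8475)
n_4 = (+0.9591, -0.2831)
n_5 = (+0.9122, +0.4098)
n_6 = (+0.1146, +0.9934)
  (0,1): δ = 132.19°  ·
  (0,2): δ = 72.75°  ·
  (0,3): δ = 12.77°  ✓
  (0,4): δ = 28.73°  ✓
  (0,5): δ = 69.36°  ·
  (0,6): δ = 128.59°  ·
  (1,2): δ = 120.56°  ·
  (1,3): δ = 60.58°  ✓
  (1,4): δ = 19.09°  ✓
  (1,5): δ = 21.55°  ✓
  (1,6): δ = 80.78°  ·
  (2,3): δ = 120.02°  ·
  (2,4): δ = 78.52°  ·
  (2,5): δ = 37.89°  ✓
  (2,6): δ = 21.34°  ✓
  (3,4): δ = 138.51°  ·
  (3,5): δ = 97.87°  ·
  (3,6): δ = 38.65°  ✓
  (4,5): δ = 139.36°  ·
  (4,6): δ = 80.14°  ·
  (5,6): δ = 120.78°  ·
antipodal pairs: 8

count = 8; pairs: (0,3), (0,4), (1,3), (1,4), (1,5), (2,5), (2,6), (3,6)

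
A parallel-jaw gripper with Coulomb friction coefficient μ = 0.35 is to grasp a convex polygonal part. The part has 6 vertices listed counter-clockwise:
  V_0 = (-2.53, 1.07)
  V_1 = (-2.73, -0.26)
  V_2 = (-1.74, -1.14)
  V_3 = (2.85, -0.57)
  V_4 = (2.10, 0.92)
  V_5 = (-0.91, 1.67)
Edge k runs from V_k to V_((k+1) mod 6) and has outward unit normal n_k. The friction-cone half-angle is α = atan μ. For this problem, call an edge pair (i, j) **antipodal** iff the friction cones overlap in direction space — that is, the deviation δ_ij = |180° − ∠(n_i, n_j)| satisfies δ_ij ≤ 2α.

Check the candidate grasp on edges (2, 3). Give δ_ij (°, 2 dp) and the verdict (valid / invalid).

δ = 70.36°, invalid

α = atan 0.35 = 19.29°;  2α = 38.58°
edge 2: e_2 = (+4.59, +0.57);  n_2 = (+0.1232, -0.9924)
edge 3: e_3 = (-0.75, +1.49);  n_3 = (+0.8932, +0.4496)
∠(n_2, n_3) = 109.64°
δ = |180° − 109.64°| = 70.36°
70.36° > 2α = 38.58°  →  invalid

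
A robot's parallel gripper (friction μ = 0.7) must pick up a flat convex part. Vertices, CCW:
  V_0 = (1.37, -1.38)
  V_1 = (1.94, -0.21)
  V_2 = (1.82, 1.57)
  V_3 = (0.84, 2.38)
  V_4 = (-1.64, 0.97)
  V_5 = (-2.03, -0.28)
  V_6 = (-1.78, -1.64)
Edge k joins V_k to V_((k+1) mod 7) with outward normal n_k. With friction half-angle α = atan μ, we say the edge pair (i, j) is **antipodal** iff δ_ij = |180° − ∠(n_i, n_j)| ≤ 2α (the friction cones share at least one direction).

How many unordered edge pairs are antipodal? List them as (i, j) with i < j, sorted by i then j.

count = 11; pairs: (0,3), (0,4), (0,5), (1,3), (1,4), (1,5), (2,4), (2,5), (2,6), (3,6), (4,6)

α = atan 0.7 = 34.99°;  2α = 69.98°
n_0 = (+0.8990, -0.4380)
n_1 = (+0.9977, +0.0673)
n_2 = (+0.6371, +0.7708)
n_3 = (-0.4943, +0.8693)
n_4 = (-0.9546, +0.2978)
n_5 = (-0.9835, -0.1808)
n_6 = (+0.0823, -0.9966)
  (0,1): δ = 150.17°  ·
  (0,2): δ = 103.60°  ·
  (0,3): δ = 34.41°  ✓
  (0,4): δ = 8.65°  ✓
  (0,5): δ = 36.39°  ✓
  (0,6): δ = 120.69°  ·
  (1,2): δ = 133.43°  ·
  (1,3): δ = 64.24°  ✓
  (1,4): δ = 21.18°  ✓
  (1,5): δ = 6.56°  ✓
  (1,6): δ = 90.86°  ·
  (2,3): δ = 110.80°  ·
  (2,4): δ = 67.75°  ✓
  (2,5): δ = 40.01°  ✓
  (2,6): δ = 44.29°  ✓
  (3,4): δ = 136.95°  ·
  (3,5): δ = 109.20°  ·
  (3,6): δ = 24.90°  ✓
  (4,5): δ = 152.26°  ·
  (4,6): δ = 67.95°  ✓
  (5,6): δ = 95.70°  ·
antipodal pairs: 11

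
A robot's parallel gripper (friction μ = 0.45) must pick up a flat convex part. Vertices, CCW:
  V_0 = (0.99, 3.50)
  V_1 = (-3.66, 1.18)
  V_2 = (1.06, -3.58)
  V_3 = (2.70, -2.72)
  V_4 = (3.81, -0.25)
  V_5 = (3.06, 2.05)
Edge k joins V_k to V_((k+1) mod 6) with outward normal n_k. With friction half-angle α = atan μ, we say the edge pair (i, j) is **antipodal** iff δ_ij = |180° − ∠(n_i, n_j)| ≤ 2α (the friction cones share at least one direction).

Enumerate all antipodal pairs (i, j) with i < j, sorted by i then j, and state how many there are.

α = atan 0.45 = 24.23°;  2α = 48.46°
n_0 = (-0.4464, +0.8948)
n_1 = (-0.7101, -0.7041)
n_2 = (+0.4644, -0.8856)
n_3 = (+0.9121, -0.4099)
n_4 = (+0.9507, +0.3100)
n_5 = (+0.5737, +0.8190)
  (0,1): δ = 71.76°  ·
  (0,2): δ = 1.16°  ✓
  (0,3): δ = 39.29°  ✓
  (0,4): δ = 81.54°  ·
  (0,5): δ = 118.47°  ·
  (1,2): δ = 107.09°  ·
  (1,3): δ = 68.96°  ·
  (1,4): δ = 26.70°  ✓
  (1,5): δ = 10.23°  ✓
  (2,3): δ = 141.87°  ·
  (2,4): δ = 99.61°  ·
  (2,5): δ = 62.68°  ·
  (3,4): δ = 137.74°  ·
  (3,5): δ = 100.81°  ·
  (4,5): δ = 143.07°  ·
antipodal pairs: 4

count = 4; pairs: (0,2), (0,3), (1,4), (1,5)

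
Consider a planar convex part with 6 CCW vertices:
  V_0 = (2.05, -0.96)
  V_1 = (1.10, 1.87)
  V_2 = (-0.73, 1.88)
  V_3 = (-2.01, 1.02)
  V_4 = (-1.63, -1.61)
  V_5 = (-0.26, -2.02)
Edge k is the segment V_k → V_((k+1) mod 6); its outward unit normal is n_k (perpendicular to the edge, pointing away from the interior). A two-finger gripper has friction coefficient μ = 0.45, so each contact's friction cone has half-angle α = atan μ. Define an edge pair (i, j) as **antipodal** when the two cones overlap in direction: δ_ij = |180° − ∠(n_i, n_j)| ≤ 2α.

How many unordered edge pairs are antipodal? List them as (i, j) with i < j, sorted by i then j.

count = 4; pairs: (0,3), (1,4), (1,5), (2,5)

α = atan 0.45 = 24.23°;  2α = 48.46°
n_0 = (+0.9480, +0.3182)
n_1 = (+0.0055, +1.0000)
n_2 = (-0.5577, +0.8300)
n_3 = (-0.9897, -0.1430)
n_4 = (-0.2867, -0.9580)
n_5 = (+0.4171, -0.9089)
  (0,1): δ = 108.87°  ·
  (0,2): δ = 74.66°  ·
  (0,3): δ = 10.33°  ✓
  (0,4): δ = 54.78°  ·
  (0,5): δ = 96.09°  ·
  (1,2): δ = 145.79°  ·
  (1,3): δ = 81.47°  ·
  (1,4): δ = 16.35°  ✓
  (1,5): δ = 24.96°  ✓
  (2,3): δ = 115.67°  ·
  (2,4): δ = 50.56°  ·
  (2,5): δ = 9.25°  ✓
  (3,4): δ = 114.88°  ·
  (3,5): δ = 73.57°  ·
  (4,5): δ = 138.69°  ·
antipodal pairs: 4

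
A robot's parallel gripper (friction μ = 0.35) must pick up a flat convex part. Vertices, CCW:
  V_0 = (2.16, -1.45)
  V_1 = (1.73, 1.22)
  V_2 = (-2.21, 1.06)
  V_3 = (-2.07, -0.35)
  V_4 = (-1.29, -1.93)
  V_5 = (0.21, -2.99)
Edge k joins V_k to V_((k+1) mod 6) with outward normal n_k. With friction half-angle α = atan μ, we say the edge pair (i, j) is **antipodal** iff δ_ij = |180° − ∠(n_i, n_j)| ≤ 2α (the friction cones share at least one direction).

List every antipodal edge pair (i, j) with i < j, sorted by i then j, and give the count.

α = atan 0.35 = 19.29°;  2α = 38.58°
n_0 = (+0.9873, +0.1590)
n_1 = (-0.0406, +0.9992)
n_2 = (-0.9951, -0.0988)
n_3 = (-0.8967, -0.4427)
n_4 = (-0.5771, -0.8167)
n_5 = (+0.6198, -0.7848)
  (0,1): δ = 96.82°  ·
  (0,2): δ = 3.48°  ✓
  (0,3): δ = 17.13°  ✓
  (0,4): δ = 45.60°  ·
  (0,5): δ = 119.15°  ·
  (1,2): δ = 86.66°  ·
  (1,3): δ = 66.05°  ·
  (1,4): δ = 37.57°  ✓
  (1,5): δ = 35.97°  ✓
  (2,3): δ = 159.40°  ·
  (2,4): δ = 130.92°  ·
  (2,5): δ = 57.37°  ·
  (3,4): δ = 151.52°  ·
  (3,5): δ = 77.97°  ·
  (4,5): δ = 106.45°  ·
antipodal pairs: 4

count = 4; pairs: (0,2), (0,3), (1,4), (1,5)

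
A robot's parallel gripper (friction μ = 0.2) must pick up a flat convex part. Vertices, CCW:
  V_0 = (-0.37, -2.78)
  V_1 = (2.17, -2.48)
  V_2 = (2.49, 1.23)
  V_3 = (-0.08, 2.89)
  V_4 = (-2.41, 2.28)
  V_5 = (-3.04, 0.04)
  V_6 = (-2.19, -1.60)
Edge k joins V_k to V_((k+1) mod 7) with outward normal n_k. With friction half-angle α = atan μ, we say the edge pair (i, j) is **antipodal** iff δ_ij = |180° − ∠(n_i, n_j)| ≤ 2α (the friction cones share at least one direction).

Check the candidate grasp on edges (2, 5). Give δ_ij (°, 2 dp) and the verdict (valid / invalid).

δ = 29.74°, invalid

α = atan 0.2 = 11.31°;  2α = 22.62°
edge 2: e_2 = (-2.57, +1.66);  n_2 = (+0.5426, +0.8400)
edge 5: e_5 = (+0.85, -1.64);  n_5 = (-0.8878, -0.4602)
∠(n_2, n_5) = 150.26°
δ = |180° − 150.26°| = 29.74°
29.74° > 2α = 22.62°  →  invalid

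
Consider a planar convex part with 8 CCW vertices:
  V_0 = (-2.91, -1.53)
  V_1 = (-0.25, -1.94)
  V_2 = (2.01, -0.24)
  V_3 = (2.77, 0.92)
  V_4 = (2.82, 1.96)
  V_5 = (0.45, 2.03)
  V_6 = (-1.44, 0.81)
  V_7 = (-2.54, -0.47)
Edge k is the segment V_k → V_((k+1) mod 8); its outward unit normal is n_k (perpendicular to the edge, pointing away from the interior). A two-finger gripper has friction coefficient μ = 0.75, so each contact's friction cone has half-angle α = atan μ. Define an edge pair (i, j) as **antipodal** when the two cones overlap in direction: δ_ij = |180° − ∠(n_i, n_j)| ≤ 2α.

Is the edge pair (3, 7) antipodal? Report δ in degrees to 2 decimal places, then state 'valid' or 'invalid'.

δ = 16.49°, valid

α = atan 0.75 = 36.87°;  2α = 73.74°
edge 3: e_3 = (+0.05, +1.04);  n_3 = (+0.9988, -0.0480)
edge 7: e_7 = (-0.37, -1.06);  n_7 = (-0.9441, +0.3296)
∠(n_3, n_7) = 163.51°
δ = |180° − 163.51°| = 16.49°
16.49° ≤ 2α = 73.74°  →  valid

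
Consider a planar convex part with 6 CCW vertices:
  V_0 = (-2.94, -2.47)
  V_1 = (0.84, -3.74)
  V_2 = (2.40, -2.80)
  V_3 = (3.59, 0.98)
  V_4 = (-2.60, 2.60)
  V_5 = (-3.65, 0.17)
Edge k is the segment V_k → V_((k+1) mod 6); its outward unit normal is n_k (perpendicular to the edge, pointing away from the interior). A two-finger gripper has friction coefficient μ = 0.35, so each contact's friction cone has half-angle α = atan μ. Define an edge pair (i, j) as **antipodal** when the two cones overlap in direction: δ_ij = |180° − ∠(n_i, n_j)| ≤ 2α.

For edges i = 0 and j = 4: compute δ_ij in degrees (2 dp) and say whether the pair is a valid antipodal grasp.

δ = 85.20°, invalid

α = atan 0.35 = 19.29°;  2α = 38.58°
edge 0: e_0 = (+3.78, -1.27);  n_0 = (-0.3185, -0.9479)
edge 4: e_4 = (-1.05, -2.43);  n_4 = (-0.9180, +0.3967)
∠(n_0, n_4) = 94.80°
δ = |180° − 94.80°| = 85.20°
85.20° > 2α = 38.58°  →  invalid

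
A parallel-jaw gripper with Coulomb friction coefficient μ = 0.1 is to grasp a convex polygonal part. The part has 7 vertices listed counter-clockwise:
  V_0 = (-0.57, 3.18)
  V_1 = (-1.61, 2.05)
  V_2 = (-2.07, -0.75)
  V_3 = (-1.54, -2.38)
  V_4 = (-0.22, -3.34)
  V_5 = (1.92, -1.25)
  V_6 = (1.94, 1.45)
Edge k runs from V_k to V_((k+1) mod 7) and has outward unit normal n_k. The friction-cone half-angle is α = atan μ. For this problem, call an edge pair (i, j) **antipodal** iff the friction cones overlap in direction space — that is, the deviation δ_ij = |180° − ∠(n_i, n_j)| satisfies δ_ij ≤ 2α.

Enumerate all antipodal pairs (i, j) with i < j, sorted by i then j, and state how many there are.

α = atan 0.1 = 5.71°;  2α = 11.42°
n_0 = (-0.7358, +0.6772)
n_1 = (-0.9868, +0.1621)
n_2 = (-0.9510, -0.3092)
n_3 = (-0.5882, -0.8087)
n_4 = (+0.6987, -0.7154)
n_5 = (+1.0000, -0.0074)
n_6 = (+0.5675, +0.8234)
  (0,1): δ = 146.70°  ·
  (0,2): δ = 119.36°  ·
  (0,3): δ = 83.40°  ·
  (0,4): δ = 3.05°  ✓
  (0,5): δ = 42.20°  ·
  (0,6): δ = 98.05°  ·
  (1,2): δ = 152.66°  ·
  (1,3): δ = 116.70°  ·
  (1,4): δ = 36.35°  ·
  (1,5): δ = 8.91°  ✓
  (1,6): δ = 64.75°  ·
  (2,3): δ = 144.04°  ·
  (2,4): δ = 63.69°  ·
  (2,5): δ = 18.44°  ·
  (2,6): δ = 37.41°  ·
  (3,4): δ = 99.65°  ·
  (3,5): δ = 54.40°  ·
  (3,6): δ = 1.45°  ✓
  (4,5): δ = 134.75°  ·
  (4,6): δ = 78.90°  ·
  (5,6): δ = 124.15°  ·
antipodal pairs: 3

count = 3; pairs: (0,4), (1,5), (3,6)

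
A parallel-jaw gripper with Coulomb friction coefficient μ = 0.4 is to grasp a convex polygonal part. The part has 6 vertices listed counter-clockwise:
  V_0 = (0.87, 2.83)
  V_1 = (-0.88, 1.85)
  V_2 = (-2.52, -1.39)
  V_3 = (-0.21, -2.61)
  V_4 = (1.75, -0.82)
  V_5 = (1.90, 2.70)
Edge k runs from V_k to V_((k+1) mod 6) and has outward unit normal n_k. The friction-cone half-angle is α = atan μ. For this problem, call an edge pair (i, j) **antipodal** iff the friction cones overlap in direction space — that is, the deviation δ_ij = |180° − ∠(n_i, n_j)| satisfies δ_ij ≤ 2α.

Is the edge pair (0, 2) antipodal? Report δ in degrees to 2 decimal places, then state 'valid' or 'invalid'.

δ = 57.09°, invalid

α = atan 0.4 = 21.80°;  2α = 43.60°
edge 0: e_0 = (-1.75, -0.98);  n_0 = (-0.4886, +0.8725)
edge 2: e_2 = (+2.31, -1.22);  n_2 = (-0.4670, -0.8843)
∠(n_0, n_2) = 122.91°
δ = |180° − 122.91°| = 57.09°
57.09° > 2α = 43.60°  →  invalid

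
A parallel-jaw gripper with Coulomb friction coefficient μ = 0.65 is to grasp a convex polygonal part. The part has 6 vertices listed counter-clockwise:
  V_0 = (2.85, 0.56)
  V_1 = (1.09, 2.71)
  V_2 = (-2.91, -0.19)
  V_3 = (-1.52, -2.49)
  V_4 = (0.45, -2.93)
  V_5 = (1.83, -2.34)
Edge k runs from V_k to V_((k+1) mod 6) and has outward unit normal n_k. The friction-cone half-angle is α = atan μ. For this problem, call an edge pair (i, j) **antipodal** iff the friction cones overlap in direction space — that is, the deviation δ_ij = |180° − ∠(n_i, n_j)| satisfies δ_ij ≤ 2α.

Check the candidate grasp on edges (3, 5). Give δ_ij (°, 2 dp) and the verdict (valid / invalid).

α = atan 0.65 = 33.02°;  2α = 66.05°
edge 3: e_3 = (+1.97, -0.44);  n_3 = (-0.2180, -0.9760)
edge 5: e_5 = (+1.02, +2.90);  n_5 = (+0.9434, -0.3318)
∠(n_3, n_5) = 83.21°
δ = |180° − 83.21°| = 96.79°
96.79° > 2α = 66.05°  →  invalid

δ = 96.79°, invalid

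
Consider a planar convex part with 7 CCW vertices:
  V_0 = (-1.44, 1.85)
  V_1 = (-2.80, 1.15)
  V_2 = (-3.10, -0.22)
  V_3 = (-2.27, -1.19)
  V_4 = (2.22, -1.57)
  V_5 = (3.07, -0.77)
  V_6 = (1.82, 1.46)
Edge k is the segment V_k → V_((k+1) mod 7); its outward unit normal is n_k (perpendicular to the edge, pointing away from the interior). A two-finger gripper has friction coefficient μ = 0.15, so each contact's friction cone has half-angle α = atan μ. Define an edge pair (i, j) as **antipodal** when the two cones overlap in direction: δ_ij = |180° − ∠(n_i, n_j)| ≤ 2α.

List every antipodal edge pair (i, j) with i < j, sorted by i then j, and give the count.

count = 3; pairs: (0,4), (2,5), (3,6)

α = atan 0.15 = 8.53°;  2α = 17.06°
n_0 = (-0.4576, +0.8891)
n_1 = (-0.9769, +0.2139)
n_2 = (-0.7598, -0.6501)
n_3 = (-0.0843, -0.9964)
n_4 = (+0.6854, -0.7282)
n_5 = (+0.8723, +0.4890)
n_6 = (+0.1188, +0.9929)
  (0,1): δ = 129.59°  ·
  (0,2): δ = 76.68°  ·
  (0,3): δ = 32.07°  ·
  (0,4): δ = 16.03°  ✓
  (0,5): δ = 92.04°  ·
  (0,6): δ = 145.94°  ·
  (1,2): δ = 127.10°  ·
  (1,3): δ = 82.49°  ·
  (1,4): δ = 34.38°  ·
  (1,5): δ = 41.62°  ·
  (1,6): δ = 95.53°  ·
  (2,3): δ = 135.39°  ·
  (2,4): δ = 87.29°  ·
  (2,5): δ = 11.28°  ✓
  (2,6): δ = 42.63°  ·
  (3,4): δ = 131.90°  ·
  (3,5): δ = 55.89°  ·
  (3,6): δ = 1.98°  ✓
  (4,5): δ = 103.99°  ·
  (4,6): δ = 50.09°  ·
  (5,6): δ = 126.09°  ·
antipodal pairs: 3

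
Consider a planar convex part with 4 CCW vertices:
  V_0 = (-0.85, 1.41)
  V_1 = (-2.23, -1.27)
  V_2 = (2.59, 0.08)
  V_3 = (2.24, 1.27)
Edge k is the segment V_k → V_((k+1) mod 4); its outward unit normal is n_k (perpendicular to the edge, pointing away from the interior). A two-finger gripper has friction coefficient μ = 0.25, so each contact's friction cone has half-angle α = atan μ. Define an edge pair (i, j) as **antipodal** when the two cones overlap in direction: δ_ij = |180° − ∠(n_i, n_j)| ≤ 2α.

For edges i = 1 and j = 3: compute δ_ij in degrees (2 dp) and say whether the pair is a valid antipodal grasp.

α = atan 0.25 = 14.04°;  2α = 28.07°
edge 1: e_1 = (+4.82, +1.35);  n_1 = (+0.2697, -0.9629)
edge 3: e_3 = (-3.09, +0.14);  n_3 = (+0.0453, +0.9990)
∠(n_1, n_3) = 161.76°
δ = |180° − 161.76°| = 18.24°
18.24° ≤ 2α = 28.07°  →  valid

δ = 18.24°, valid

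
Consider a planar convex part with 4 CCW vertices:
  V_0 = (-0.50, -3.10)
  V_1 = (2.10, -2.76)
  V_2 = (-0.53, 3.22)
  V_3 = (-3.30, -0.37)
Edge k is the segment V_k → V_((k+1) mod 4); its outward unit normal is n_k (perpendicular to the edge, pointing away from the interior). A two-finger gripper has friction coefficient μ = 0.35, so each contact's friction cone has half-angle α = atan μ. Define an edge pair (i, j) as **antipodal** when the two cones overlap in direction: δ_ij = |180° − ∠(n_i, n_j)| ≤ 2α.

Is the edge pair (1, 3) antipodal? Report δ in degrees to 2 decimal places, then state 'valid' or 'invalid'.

δ = 21.99°, valid

α = atan 0.35 = 19.29°;  2α = 38.58°
edge 1: e_1 = (-2.63, +5.98);  n_1 = (+0.9154, +0.4026)
edge 3: e_3 = (+2.80, -2.73);  n_3 = (-0.6981, -0.7160)
∠(n_1, n_3) = 158.01°
δ = |180° − 158.01°| = 21.99°
21.99° ≤ 2α = 38.58°  →  valid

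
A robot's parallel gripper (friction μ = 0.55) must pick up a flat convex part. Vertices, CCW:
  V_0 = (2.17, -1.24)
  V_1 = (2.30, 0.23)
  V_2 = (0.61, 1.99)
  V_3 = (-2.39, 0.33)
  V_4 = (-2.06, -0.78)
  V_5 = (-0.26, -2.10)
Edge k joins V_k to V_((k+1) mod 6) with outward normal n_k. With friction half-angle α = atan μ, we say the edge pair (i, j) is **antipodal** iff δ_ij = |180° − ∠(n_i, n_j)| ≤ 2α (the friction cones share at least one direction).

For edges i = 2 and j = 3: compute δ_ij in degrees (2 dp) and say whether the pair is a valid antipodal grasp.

α = atan 0.55 = 28.81°;  2α = 57.62°
edge 2: e_2 = (-3.00, -1.66);  n_2 = (-0.4842, +0.8750)
edge 3: e_3 = (+0.33, -1.11);  n_3 = (-0.9585, -0.2850)
∠(n_2, n_3) = 77.60°
δ = |180° − 77.60°| = 102.40°
102.40° > 2α = 57.62°  →  invalid

δ = 102.40°, invalid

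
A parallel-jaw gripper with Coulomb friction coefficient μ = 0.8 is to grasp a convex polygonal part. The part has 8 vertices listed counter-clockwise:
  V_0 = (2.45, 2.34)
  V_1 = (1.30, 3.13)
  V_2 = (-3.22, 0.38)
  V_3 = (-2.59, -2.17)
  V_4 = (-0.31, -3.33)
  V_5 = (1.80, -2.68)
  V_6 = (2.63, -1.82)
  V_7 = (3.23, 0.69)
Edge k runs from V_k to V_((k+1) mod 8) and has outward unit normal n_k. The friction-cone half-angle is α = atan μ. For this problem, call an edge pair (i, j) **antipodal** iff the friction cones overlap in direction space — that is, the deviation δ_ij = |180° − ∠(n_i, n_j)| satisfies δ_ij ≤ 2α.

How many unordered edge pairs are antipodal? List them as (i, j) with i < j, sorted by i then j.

count = 12; pairs: (0,2), (0,3), (0,4), (1,3), (1,4), (1,5), (1,6), (2,5), (2,6), (2,7), (3,6), (3,7)

α = atan 0.8 = 38.66°;  2α = 77.32°
n_0 = (+0.5662, +0.8243)
n_1 = (-0.5198, +0.8543)
n_2 = (-0.9708, -0.2398)
n_3 = (-0.4535, -0.8913)
n_4 = (+0.2944, -0.9557)
n_5 = (+0.7195, -0.6944)
n_6 = (+0.9726, -0.2325)
n_7 = (+0.9041, +0.4274)
  (0,1): δ = 114.20°  ·
  (0,2): δ = 41.64°  ✓
  (0,3): δ = 7.52°  ✓
  (0,4): δ = 51.61°  ✓
  (0,5): δ = 80.50°  ·
  (0,6): δ = 111.04°  ·
  (0,7): δ = 149.79°  ·
  (1,2): δ = 107.44°  ·
  (1,3): δ = 58.28°  ✓
  (1,4): δ = 14.19°  ✓
  (1,5): δ = 14.70°  ✓
  (1,6): δ = 45.24°  ✓
  (1,7): δ = 83.98°  ·
  (2,3): δ = 130.84°  ·
  (2,4): δ = 86.76°  ·
  (2,5): δ = 57.86°  ✓
  (2,6): δ = 27.32°  ✓
  (2,7): δ = 11.42°  ✓
  (3,4): δ = 135.91°  ·
  (3,5): δ = 107.02°  ·
  (3,6): δ = 76.48°  ✓
  (3,7): δ = 37.73°  ✓
  (4,5): δ = 151.10°  ·
  (4,6): δ = 120.57°  ·
  (4,7): δ = 81.82°  ·
  (5,6): δ = 149.46°  ·
  (5,7): δ = 110.72°  ·
  (6,7): δ = 141.25°  ·
antipodal pairs: 12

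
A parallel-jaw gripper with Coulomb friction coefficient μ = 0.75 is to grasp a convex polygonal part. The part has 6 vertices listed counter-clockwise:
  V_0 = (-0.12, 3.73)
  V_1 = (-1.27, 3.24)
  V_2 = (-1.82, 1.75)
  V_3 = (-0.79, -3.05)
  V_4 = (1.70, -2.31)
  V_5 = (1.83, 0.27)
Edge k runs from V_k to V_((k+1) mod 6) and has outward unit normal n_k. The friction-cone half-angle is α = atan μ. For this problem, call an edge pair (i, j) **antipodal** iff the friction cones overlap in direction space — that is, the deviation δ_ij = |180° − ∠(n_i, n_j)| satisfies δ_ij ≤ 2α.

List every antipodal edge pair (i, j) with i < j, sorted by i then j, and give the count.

α = atan 0.75 = 36.87°;  2α = 73.74°
n_0 = (-0.3920, +0.9200)
n_1 = (-0.9381, +0.3463)
n_2 = (-0.9777, -0.2098)
n_3 = (+0.2849, -0.9586)
n_4 = (+0.9987, -0.0503)
n_5 = (+0.8712, +0.4910)
  (0,1): δ = 133.34°  ·
  (0,2): δ = 100.97°  ·
  (0,3): δ = 6.53°  ✓
  (0,4): δ = 64.04°  ✓
  (0,5): δ = 96.33°  ·
  (1,2): δ = 147.63°  ·
  (1,3): δ = 53.19°  ✓
  (1,4): δ = 17.38°  ✓
  (1,5): δ = 49.67°  ✓
  (2,3): δ = 85.56°  ·
  (2,4): δ = 15.00°  ✓
  (2,5): δ = 17.29°  ✓
  (3,4): δ = 109.44°  ·
  (3,5): δ = 77.15°  ·
  (4,5): δ = 147.71°  ·
antipodal pairs: 7

count = 7; pairs: (0,3), (0,4), (1,3), (1,4), (1,5), (2,4), (2,5)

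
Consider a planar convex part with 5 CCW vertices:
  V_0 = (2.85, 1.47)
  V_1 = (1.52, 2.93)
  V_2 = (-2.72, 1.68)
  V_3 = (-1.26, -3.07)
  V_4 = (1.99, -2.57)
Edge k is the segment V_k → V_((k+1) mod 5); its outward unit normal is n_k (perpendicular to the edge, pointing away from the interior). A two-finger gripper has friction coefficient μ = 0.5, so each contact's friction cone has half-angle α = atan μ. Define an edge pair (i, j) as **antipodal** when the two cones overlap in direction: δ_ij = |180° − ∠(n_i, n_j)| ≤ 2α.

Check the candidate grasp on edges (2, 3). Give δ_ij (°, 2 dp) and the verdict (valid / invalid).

δ = 98.34°, invalid

α = atan 0.5 = 26.57°;  2α = 53.13°
edge 2: e_2 = (+1.46, -4.75);  n_2 = (-0.9559, -0.2938)
edge 3: e_3 = (+3.25, +0.50);  n_3 = (+0.1521, -0.9884)
∠(n_2, n_3) = 81.66°
δ = |180° − 81.66°| = 98.34°
98.34° > 2α = 53.13°  →  invalid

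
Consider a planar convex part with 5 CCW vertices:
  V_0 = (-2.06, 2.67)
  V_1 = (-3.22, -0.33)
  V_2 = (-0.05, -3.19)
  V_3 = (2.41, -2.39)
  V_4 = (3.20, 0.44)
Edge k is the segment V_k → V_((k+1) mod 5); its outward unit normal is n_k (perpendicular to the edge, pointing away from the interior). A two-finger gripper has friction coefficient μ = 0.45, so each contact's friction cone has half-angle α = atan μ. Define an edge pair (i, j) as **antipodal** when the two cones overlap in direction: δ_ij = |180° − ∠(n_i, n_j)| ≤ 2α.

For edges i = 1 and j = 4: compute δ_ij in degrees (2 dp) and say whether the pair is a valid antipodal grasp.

δ = 19.08°, valid

α = atan 0.45 = 24.23°;  2α = 48.46°
edge 1: e_1 = (+3.17, -2.86);  n_1 = (-0.6699, -0.7425)
edge 4: e_4 = (-5.26, +2.23);  n_4 = (+0.3903, +0.9207)
∠(n_1, n_4) = 160.92°
δ = |180° − 160.92°| = 19.08°
19.08° ≤ 2α = 48.46°  →  valid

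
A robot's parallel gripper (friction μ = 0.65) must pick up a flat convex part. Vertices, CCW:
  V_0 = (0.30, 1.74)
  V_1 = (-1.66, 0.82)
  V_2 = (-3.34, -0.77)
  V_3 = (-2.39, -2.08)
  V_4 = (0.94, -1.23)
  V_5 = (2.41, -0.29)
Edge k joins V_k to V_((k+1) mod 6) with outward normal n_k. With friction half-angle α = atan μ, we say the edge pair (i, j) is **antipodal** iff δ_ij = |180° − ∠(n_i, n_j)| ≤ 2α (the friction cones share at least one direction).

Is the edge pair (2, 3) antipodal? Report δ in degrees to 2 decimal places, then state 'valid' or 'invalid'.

α = atan 0.65 = 33.02°;  2α = 66.05°
edge 2: e_2 = (+0.95, -1.31);  n_2 = (-0.8095, -0.5871)
edge 3: e_3 = (+3.33, +0.85);  n_3 = (+0.2473, -0.9689)
∠(n_2, n_3) = 68.37°
δ = |180° − 68.37°| = 111.63°
111.63° > 2α = 66.05°  →  invalid

δ = 111.63°, invalid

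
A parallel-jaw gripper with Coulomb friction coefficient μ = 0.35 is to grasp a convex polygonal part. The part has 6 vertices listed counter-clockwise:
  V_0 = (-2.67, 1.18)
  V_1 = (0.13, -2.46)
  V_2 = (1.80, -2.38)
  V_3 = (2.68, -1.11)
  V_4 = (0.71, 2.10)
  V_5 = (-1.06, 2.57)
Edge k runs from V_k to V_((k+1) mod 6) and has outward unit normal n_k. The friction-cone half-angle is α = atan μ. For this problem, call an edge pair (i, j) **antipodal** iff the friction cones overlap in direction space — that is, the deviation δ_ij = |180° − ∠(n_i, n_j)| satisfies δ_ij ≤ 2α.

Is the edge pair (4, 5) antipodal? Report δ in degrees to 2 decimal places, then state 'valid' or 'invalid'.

δ = 124.32°, invalid

α = atan 0.35 = 19.29°;  2α = 38.58°
edge 4: e_4 = (-1.77, +0.47);  n_4 = (+0.2566, +0.9665)
edge 5: e_5 = (-1.61, -1.39);  n_5 = (-0.6535, +0.7569)
∠(n_4, n_5) = 55.68°
δ = |180° − 55.68°| = 124.32°
124.32° > 2α = 38.58°  →  invalid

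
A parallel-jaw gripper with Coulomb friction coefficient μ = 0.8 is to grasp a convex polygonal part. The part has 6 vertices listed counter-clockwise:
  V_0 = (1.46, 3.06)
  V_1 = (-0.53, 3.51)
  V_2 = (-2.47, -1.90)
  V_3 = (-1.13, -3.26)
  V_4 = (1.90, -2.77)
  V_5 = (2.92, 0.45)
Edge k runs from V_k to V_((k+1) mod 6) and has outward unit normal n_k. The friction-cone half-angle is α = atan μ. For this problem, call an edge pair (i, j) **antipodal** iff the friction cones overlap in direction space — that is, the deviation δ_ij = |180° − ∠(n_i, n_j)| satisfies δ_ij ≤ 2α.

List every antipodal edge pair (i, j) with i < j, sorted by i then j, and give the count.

α = atan 0.8 = 38.66°;  2α = 77.32°
n_0 = (+0.2206, +0.9754)
n_1 = (-0.9413, +0.3375)
n_2 = (-0.7123, -0.7018)
n_3 = (+0.1596, -0.9872)
n_4 = (+0.9533, -0.3020)
n_5 = (+0.8727, +0.4882)
  (0,1): δ = 96.99°  ·
  (0,2): δ = 32.68°  ✓
  (0,3): δ = 21.93°  ✓
  (0,4): δ = 85.17°  ·
  (0,5): δ = 131.96°  ·
  (1,2): δ = 115.70°  ·
  (1,3): δ = 61.09°  ✓
  (1,4): δ = 2.15°  ✓
  (1,5): δ = 48.95°  ✓
  (2,3): δ = 125.39°  ·
  (2,4): δ = 62.15°  ✓
  (2,5): δ = 15.35°  ✓
  (3,4): δ = 116.76°  ·
  (3,5): δ = 69.96°  ✓
  (4,5): δ = 133.20°  ·
antipodal pairs: 8

count = 8; pairs: (0,2), (0,3), (1,3), (1,4), (1,5), (2,4), (2,5), (3,5)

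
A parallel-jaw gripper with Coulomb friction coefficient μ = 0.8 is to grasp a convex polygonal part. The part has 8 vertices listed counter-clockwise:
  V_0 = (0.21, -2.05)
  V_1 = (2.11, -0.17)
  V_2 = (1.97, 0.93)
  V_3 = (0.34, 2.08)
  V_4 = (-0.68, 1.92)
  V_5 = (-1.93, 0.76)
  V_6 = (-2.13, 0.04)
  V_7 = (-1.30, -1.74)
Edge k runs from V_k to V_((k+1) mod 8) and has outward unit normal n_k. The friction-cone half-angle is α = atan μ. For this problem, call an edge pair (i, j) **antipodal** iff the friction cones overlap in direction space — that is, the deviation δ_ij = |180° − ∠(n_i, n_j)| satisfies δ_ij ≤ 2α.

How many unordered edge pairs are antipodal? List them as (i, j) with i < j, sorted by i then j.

count = 14; pairs: (0,3), (0,4), (0,5), (0,6), (1,4), (1,5), (1,6), (1,7), (2,5), (2,6), (2,7), (3,6), (3,7), (4,7)

α = atan 0.8 = 38.66°;  2α = 77.32°
n_0 = (+0.7034, -0.7108)
n_1 = (+0.9920, +0.1263)
n_2 = (+0.5765, +0.8171)
n_3 = (-0.1550, +0.9879)
n_4 = (-0.6802, +0.7330)
n_5 = (-0.9635, +0.2676)
n_6 = (-0.9063, -0.4226)
n_7 = (-0.2011, -0.9796)
  (0,1): δ = 127.44°  ·
  (0,2): δ = 79.90°  ·
  (0,3): δ = 35.78°  ✓
  (0,4): δ = 1.84°  ✓
  (0,5): δ = 29.78°  ✓
  (0,6): δ = 70.30°  ✓
  (0,7): δ = 123.70°  ·
  (1,2): δ = 132.46°  ·
  (1,3): δ = 88.34°  ·
  (1,4): δ = 54.39°  ✓
  (1,5): δ = 22.78°  ✓
  (1,6): δ = 17.75°  ✓
  (1,7): δ = 71.15°  ✓
  (2,3): δ = 135.88°  ·
  (2,4): δ = 101.93°  ·
  (2,5): δ = 70.32°  ✓
  (2,6): δ = 29.80°  ✓
  (2,7): δ = 23.60°  ✓
  (3,4): δ = 146.05°  ·
  (3,5): δ = 114.44°  ·
  (3,6): δ = 73.92°  ✓
  (3,7): δ = 20.52°  ✓
  (4,5): δ = 148.39°  ·
  (4,6): δ = 107.86°  ·
  (4,7): δ = 54.46°  ✓
  (5,6): δ = 139.48°  ·
  (5,7): δ = 86.08°  ·
  (6,7): δ = 126.60°  ·
antipodal pairs: 14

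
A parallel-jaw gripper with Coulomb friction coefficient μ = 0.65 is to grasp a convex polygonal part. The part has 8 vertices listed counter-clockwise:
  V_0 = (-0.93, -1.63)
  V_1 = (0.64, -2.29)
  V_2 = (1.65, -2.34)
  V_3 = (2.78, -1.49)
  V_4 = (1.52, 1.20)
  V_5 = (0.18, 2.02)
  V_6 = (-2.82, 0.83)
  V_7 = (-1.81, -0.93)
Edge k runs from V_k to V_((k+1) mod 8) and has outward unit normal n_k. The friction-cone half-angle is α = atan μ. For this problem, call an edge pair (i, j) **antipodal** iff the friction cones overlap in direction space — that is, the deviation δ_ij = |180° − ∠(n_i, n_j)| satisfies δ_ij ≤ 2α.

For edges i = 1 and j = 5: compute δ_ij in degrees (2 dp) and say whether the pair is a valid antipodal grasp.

α = atan 0.65 = 33.02°;  2α = 66.05°
edge 1: e_1 = (+1.01, -0.05);  n_1 = (-0.0494, -0.9988)
edge 5: e_5 = (-3.00, -1.19);  n_5 = (-0.3687, +0.9295)
∠(n_1, n_5) = 155.53°
δ = |180° − 155.53°| = 24.47°
24.47° ≤ 2α = 66.05°  →  valid

δ = 24.47°, valid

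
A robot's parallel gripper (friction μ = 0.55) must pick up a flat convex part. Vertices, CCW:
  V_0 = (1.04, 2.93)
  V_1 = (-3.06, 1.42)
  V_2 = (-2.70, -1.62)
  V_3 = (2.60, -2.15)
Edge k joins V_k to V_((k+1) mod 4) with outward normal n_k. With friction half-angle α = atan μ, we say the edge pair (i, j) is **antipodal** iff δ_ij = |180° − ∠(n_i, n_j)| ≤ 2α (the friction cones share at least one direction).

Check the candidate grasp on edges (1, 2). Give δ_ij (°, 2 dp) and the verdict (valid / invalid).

α = atan 0.55 = 28.81°;  2α = 57.62°
edge 1: e_1 = (+0.36, -3.04);  n_1 = (-0.9931, -0.1176)
edge 2: e_2 = (+5.30, -0.53);  n_2 = (-0.0995, -0.9950)
∠(n_1, n_2) = 77.54°
δ = |180° − 77.54°| = 102.46°
102.46° > 2α = 57.62°  →  invalid

δ = 102.46°, invalid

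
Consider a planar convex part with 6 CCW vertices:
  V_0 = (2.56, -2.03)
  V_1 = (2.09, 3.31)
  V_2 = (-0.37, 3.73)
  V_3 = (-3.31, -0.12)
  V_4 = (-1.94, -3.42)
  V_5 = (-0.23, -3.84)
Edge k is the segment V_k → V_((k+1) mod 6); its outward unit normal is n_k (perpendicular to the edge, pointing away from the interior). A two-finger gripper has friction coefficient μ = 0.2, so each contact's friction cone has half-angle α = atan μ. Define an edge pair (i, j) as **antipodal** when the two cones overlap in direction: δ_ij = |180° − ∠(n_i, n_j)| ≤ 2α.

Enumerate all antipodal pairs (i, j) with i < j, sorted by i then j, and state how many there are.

α = atan 0.2 = 11.31°;  2α = 22.62°
n_0 = (+0.9961, +0.0877)
n_1 = (+0.1683, +0.9857)
n_2 = (-0.7948, +0.6069)
n_3 = (-0.9236, -0.3834)
n_4 = (-0.2385, -0.9711)
n_5 = (+0.5442, -0.8389)
  (0,1): δ = 104.72°  ·
  (0,2): δ = 42.40°  ·
  (0,3): δ = 17.52°  ✓
  (0,4): δ = 71.17°  ·
  (0,5): δ = 117.94°  ·
  (1,2): δ = 117.68°  ·
  (1,3): δ = 57.77°  ·
  (1,4): δ = 4.11°  ✓
  (1,5): δ = 42.66°  ·
  (2,3): δ = 120.09°  ·
  (2,4): δ = 66.43°  ·
  (2,5): δ = 19.66°  ✓
  (3,4): δ = 126.35°  ·
  (3,5): δ = 79.57°  ·
  (4,5): δ = 133.23°  ·
antipodal pairs: 3

count = 3; pairs: (0,3), (1,4), (2,5)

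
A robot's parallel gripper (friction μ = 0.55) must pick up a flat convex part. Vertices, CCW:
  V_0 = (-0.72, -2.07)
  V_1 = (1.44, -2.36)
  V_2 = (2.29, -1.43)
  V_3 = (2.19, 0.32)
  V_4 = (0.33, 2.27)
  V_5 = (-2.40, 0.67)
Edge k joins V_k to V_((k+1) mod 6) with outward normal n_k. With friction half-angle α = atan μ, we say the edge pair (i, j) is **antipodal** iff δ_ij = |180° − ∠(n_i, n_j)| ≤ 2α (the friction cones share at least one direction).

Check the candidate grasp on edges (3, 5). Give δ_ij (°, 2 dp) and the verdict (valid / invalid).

δ = 12.13°, valid

α = atan 0.55 = 28.81°;  2α = 57.62°
edge 3: e_3 = (-1.86, +1.95);  n_3 = (+0.7236, +0.6902)
edge 5: e_5 = (+1.68, -2.74);  n_5 = (-0.8525, -0.5227)
∠(n_3, n_5) = 167.87°
δ = |180° − 167.87°| = 12.13°
12.13° ≤ 2α = 57.62°  →  valid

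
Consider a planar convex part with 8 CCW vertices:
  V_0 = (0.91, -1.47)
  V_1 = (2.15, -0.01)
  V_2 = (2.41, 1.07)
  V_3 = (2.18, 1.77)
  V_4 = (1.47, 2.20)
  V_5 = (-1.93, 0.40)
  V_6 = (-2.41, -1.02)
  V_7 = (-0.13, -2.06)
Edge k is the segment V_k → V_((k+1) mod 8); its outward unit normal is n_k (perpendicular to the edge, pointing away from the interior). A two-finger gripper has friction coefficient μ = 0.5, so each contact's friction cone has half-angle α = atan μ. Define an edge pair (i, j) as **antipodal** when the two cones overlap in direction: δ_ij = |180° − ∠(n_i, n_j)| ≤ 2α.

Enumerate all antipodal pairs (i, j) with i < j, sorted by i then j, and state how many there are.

α = atan 0.5 = 26.57°;  2α = 53.13°
n_0 = (+0.7622, -0.6473)
n_1 = (+0.9722, -0.2341)
n_2 = (+0.9500, +0.3122)
n_3 = (+0.5180, +0.8554)
n_4 = (-0.4679, +0.8838)
n_5 = (-0.9473, +0.3202)
n_6 = (-0.4150, -0.9098)
n_7 = (+0.4934, -0.8698)
  (0,1): δ = 153.19°  ·
  (0,2): δ = 121.47°  ·
  (0,3): δ = 80.86°  ·
  (0,4): δ = 21.76°  ✓
  (0,5): δ = 21.67°  ✓
  (0,6): δ = 105.82°  ·
  (0,7): δ = 159.91°  ·
  (1,2): δ = 148.28°  ·
  (1,3): δ = 107.66°  ·
  (1,4): δ = 48.57°  ✓
  (1,5): δ = 5.14°  ✓
  (1,6): δ = 79.02°  ·
  (1,7): δ = 133.10°  ·
  (2,3): δ = 139.39°  ·
  (2,4): δ = 80.29°  ·
  (2,5): δ = 36.87°  ✓
  (2,6): δ = 47.29°  ✓
  (2,7): δ = 101.38°  ·
  (3,4): δ = 120.90°  ·
  (3,5): δ = 77.48°  ·
  (3,6): δ = 6.68°  ✓
  (3,7): δ = 60.77°  ·
  (4,5): δ = 136.57°  ·
  (4,6): δ = 52.42°  ✓
  (4,7): δ = 1.67°  ✓
  (5,6): δ = 95.84°  ·
  (5,7): δ = 41.76°  ✓
  (6,7): δ = 125.91°  ·
antipodal pairs: 10

count = 10; pairs: (0,4), (0,5), (1,4), (1,5), (2,5), (2,6), (3,6), (4,6), (4,7), (5,7)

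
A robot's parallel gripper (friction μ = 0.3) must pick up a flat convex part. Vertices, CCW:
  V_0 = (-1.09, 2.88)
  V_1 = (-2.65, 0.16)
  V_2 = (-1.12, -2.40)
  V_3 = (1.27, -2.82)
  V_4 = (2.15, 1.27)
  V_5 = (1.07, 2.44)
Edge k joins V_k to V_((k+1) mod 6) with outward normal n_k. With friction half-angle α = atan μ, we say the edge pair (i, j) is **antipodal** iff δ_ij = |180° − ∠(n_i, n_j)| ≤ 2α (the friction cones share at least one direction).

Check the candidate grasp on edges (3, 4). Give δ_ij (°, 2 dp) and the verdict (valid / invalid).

δ = 125.15°, invalid

α = atan 0.3 = 16.70°;  2α = 33.40°
edge 3: e_3 = (+0.88, +4.09);  n_3 = (+0.9776, -0.2103)
edge 4: e_4 = (-1.08, +1.17);  n_4 = (+0.7348, +0.6783)
∠(n_3, n_4) = 54.85°
δ = |180° − 54.85°| = 125.15°
125.15° > 2α = 33.40°  →  invalid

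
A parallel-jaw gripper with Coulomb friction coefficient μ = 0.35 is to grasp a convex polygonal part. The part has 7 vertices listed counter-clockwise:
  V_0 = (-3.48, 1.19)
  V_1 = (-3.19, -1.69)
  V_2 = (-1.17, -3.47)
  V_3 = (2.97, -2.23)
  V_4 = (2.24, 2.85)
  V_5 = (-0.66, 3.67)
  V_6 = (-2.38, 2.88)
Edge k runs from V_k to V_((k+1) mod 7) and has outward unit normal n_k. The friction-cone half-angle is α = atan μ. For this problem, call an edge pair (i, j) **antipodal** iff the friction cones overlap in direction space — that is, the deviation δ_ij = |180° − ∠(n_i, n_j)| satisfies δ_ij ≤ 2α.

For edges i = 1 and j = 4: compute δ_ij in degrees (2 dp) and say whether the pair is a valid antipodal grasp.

α = atan 0.35 = 19.29°;  2α = 38.58°
edge 1: e_1 = (+2.02, -1.78);  n_1 = (-0.6611, -0.7503)
edge 4: e_4 = (-2.90, +0.82);  n_4 = (+0.2721, +0.9623)
∠(n_1, n_4) = 154.40°
δ = |180° − 154.40°| = 25.60°
25.60° ≤ 2α = 38.58°  →  valid

δ = 25.60°, valid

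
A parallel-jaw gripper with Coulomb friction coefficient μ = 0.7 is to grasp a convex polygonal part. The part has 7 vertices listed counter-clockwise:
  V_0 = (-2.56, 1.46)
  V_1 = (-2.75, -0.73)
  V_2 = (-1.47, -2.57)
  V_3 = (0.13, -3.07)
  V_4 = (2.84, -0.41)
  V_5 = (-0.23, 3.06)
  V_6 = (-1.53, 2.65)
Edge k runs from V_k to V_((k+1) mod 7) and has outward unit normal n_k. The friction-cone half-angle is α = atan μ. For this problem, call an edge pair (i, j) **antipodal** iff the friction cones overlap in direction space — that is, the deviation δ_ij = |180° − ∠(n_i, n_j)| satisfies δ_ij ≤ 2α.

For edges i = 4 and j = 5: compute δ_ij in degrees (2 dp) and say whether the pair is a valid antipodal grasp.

δ = 114.00°, invalid

α = atan 0.7 = 34.99°;  2α = 69.98°
edge 4: e_4 = (-3.07, +3.47);  n_4 = (+0.7490, +0.6626)
edge 5: e_5 = (-1.30, -0.41);  n_5 = (-0.3008, +0.9537)
∠(n_4, n_5) = 66.00°
δ = |180° − 66.00°| = 114.00°
114.00° > 2α = 69.98°  →  invalid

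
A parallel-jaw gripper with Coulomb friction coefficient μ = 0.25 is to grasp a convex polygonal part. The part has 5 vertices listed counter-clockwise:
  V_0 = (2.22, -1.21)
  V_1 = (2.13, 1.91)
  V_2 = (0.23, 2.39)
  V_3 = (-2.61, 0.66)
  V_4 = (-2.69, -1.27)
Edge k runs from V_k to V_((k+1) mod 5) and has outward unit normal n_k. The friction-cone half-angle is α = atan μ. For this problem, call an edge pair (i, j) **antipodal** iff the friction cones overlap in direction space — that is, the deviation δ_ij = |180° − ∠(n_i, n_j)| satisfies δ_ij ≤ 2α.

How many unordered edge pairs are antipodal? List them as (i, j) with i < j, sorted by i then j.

count = 2; pairs: (0,3), (1,4)

α = atan 0.25 = 14.04°;  2α = 28.07°
n_0 = (+0.9996, +0.0288)
n_1 = (+0.2449, +0.9695)
n_2 = (-0.5202, +0.8540)
n_3 = (-0.9991, +0.0414)
n_4 = (+0.0122, -0.9999)
  (0,1): δ = 105.83°  ·
  (0,2): δ = 60.30°  ·
  (0,3): δ = 4.03°  ✓
  (0,4): δ = 89.05°  ·
  (1,2): δ = 134.47°  ·
  (1,3): δ = 78.20°  ·
  (1,4): δ = 14.88°  ✓
  (2,3): δ = 123.72°  ·
  (2,4): δ = 30.65°  ·
  (3,4): δ = 86.93°  ·
antipodal pairs: 2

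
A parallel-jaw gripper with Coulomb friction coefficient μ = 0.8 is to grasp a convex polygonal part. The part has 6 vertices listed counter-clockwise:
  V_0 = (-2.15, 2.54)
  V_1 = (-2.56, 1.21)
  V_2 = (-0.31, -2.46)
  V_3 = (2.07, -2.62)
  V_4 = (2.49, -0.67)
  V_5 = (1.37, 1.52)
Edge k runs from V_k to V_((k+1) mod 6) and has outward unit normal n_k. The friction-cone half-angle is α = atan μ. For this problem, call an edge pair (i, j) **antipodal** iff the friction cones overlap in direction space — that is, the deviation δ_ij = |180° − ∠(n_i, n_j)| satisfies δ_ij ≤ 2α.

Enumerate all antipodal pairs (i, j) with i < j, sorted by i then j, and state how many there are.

count = 8; pairs: (0,2), (0,3), (0,4), (1,3), (1,4), (1,5), (2,4), (2,5)

α = atan 0.8 = 38.66°;  2α = 77.32°
n_0 = (-0.9556, +0.2946)
n_1 = (-0.8525, -0.5227)
n_2 = (-0.0671, -0.9977)
n_3 = (+0.9776, -0.2106)
n_4 = (+0.8903, +0.4553)
n_5 = (+0.2783, +0.9605)
  (0,1): δ = 131.36°  ·
  (0,2): δ = 76.71°  ✓
  (0,3): δ = 4.98°  ✓
  (0,4): δ = 44.22°  ✓
  (0,5): δ = 90.97°  ·
  (1,2): δ = 125.36°  ·
  (1,3): δ = 43.67°  ✓
  (1,4): δ = 4.43°  ✓
  (1,5): δ = 42.33°  ✓
  (2,3): δ = 98.31°  ·
  (2,4): δ = 59.07°  ✓
  (2,5): δ = 12.31°  ✓
  (3,4): δ = 140.76°  ·
  (3,5): δ = 94.01°  ·
  (4,5): δ = 133.25°  ·
antipodal pairs: 8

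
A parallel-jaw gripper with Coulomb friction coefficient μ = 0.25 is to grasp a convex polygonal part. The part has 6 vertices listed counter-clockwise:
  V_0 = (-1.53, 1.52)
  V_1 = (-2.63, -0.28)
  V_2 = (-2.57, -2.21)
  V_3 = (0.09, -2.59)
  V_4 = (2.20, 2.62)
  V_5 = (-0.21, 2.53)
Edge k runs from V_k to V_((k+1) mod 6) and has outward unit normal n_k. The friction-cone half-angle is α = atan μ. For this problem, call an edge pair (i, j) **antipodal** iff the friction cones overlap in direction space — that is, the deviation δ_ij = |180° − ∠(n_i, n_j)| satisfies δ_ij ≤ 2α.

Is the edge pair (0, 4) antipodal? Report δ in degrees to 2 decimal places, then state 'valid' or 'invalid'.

δ = 123.57°, invalid

α = atan 0.25 = 14.04°;  2α = 28.07°
edge 0: e_0 = (-1.10, -1.80);  n_0 = (-0.8533, +0.5215)
edge 4: e_4 = (-2.41, -0.09);  n_4 = (-0.0373, +0.9993)
∠(n_0, n_4) = 56.43°
δ = |180° − 56.43°| = 123.57°
123.57° > 2α = 28.07°  →  invalid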